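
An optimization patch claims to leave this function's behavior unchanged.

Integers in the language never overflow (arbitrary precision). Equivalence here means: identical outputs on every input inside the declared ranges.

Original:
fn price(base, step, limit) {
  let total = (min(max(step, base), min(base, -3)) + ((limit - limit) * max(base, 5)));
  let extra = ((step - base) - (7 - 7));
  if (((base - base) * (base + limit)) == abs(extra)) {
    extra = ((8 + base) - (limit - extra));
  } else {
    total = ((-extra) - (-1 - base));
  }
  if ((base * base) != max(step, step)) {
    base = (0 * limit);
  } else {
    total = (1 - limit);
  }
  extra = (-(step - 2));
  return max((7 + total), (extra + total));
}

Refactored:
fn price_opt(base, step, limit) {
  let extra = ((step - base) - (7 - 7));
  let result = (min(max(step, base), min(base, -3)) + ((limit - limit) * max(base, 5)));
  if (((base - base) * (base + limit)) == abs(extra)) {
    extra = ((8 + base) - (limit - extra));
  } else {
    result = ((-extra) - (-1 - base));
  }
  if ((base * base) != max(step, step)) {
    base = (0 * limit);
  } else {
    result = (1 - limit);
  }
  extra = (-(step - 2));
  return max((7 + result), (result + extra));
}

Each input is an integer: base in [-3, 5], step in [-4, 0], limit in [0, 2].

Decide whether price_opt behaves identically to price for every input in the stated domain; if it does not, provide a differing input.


The two versions differ — the changes include local variable names differ.
Tracing base=3, step=-2, limit=0: price: total = -3; extra = -5; (((base - base) * (base + limit)) == abs(extra)) -> false; total = 9; ((base * base) != max(step, step)) -> true; base = 0; extra = 4; return 16 | price_opt: extra = -5; result = -3; (((base - base) * (base + limit)) == abs(extra)) -> false; result = 9; ((base * base) != max(step, step)) -> true; base = 0; extra = 4; return 16 — matching result 16.
Across all 135 domain points the two functions coincide.
verdict: equivalent


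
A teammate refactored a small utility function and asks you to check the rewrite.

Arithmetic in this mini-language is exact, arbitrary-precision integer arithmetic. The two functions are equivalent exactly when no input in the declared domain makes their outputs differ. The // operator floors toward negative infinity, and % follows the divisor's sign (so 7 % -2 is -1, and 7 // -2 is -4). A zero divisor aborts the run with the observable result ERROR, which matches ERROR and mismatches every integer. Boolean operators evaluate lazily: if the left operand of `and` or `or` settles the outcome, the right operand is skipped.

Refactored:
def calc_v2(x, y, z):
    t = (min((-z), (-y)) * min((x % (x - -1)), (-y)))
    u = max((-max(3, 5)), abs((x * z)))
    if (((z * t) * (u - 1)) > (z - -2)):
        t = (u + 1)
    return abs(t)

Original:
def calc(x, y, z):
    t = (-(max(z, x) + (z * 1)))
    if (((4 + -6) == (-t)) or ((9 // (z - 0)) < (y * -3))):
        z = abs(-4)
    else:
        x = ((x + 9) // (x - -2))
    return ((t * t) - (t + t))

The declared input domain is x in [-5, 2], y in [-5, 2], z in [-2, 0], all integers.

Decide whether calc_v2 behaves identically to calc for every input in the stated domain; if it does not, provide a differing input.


On input x=-5, y=-5, z=-2, calc returns 8 while calc_v2 returns 11.
verdict: not equivalent; witness: x=-5, y=-5, z=-2


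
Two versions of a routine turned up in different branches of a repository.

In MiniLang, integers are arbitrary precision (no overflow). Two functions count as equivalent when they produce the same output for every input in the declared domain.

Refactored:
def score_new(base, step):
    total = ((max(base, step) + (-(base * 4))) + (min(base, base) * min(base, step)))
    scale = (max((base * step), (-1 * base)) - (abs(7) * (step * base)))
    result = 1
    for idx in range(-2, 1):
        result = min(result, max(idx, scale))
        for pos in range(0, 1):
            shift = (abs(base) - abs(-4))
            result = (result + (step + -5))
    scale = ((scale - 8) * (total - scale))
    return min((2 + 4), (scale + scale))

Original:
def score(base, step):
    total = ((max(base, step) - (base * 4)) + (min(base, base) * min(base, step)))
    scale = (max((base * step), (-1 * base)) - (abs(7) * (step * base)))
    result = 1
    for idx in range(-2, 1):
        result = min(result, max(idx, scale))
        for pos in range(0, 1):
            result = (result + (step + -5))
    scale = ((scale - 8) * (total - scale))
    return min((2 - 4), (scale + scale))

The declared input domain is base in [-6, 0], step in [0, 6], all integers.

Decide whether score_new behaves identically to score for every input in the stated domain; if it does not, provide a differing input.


These are not equivalent — on base=-6, step=1 the outputs split (-2 vs 6).
score: total becomes 61; next scale becomes 48; next result becomes 1; next at idx=-2:; next result becomes 1; next at pos=0:; next result becomes -3; next at idx=-1:; next result becomes -3; next at pos=0:; next result becomes -7; next at idx=0:; next result becomes -7; next at pos=0:; next result becomes -11; next scale becomes 520; next final value -2
score_new: total becomes 61; next scale becomes 48; next result becomes 1; next at idx=-2:; next result becomes 1; next at pos=0:; next shift becomes 2; next result becomes -3; next at idx=-1:; next result becomes -3; next at pos=0:; next shift becomes 2; next result becomes -7; next at idx=0:; next result becomes -7; next at pos=0:; next shift becomes 2; next result becomes -11; next scale becomes 520; next final value 6
verdict: not equivalent; witness: base=-6, step=1


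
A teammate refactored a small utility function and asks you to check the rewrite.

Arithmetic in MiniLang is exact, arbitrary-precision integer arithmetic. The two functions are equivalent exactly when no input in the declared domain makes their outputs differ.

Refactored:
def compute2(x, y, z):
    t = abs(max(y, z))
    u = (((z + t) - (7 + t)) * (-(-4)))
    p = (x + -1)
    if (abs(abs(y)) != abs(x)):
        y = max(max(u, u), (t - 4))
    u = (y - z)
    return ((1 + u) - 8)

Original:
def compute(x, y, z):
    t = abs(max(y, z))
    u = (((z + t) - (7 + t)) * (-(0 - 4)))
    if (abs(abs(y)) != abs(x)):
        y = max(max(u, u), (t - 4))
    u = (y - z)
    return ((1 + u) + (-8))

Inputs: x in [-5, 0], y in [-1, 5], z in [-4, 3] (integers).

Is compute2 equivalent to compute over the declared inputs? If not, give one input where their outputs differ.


The two versions differ — the changes include local variable names differ, plus constant usage differs, plus statement counts differ.
Tracing x=-1, y=3, z=-2: compute: t becomes 3; next u becomes -36; next (abs(abs(y)) != abs(x)) evaluates to true; next y becomes -1; next u becomes 1; next final value -6 | compute2: t becomes 3; next u becomes -36; next p becomes -2; next (abs(abs(y)) != abs(x)) evaluates to true; next y becomes -1; next u becomes 1; next final value -6 — matching result -6.
An exhaustive pass over the 336 declared inputs shows identical outputs.
verdict: equivalent


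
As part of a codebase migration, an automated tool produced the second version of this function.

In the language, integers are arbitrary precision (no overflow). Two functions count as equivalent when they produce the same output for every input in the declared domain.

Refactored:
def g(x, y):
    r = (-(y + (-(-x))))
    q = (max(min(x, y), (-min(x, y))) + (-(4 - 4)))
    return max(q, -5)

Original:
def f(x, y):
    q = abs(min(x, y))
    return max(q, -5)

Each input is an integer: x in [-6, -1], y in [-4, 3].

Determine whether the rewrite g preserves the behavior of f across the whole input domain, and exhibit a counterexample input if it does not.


The two versions differ — the changes include statement counts differ; min/max/abs usage differs; constant usage differs; arithmetic usage differs; local variable names differ.
Spot check at x=-5, y=-3 — f: q := 5 | result 5. g: r := 8 | q := 5 | result 5. Both give 5.
Across all 48 domain points the two functions coincide.
verdict: equivalent


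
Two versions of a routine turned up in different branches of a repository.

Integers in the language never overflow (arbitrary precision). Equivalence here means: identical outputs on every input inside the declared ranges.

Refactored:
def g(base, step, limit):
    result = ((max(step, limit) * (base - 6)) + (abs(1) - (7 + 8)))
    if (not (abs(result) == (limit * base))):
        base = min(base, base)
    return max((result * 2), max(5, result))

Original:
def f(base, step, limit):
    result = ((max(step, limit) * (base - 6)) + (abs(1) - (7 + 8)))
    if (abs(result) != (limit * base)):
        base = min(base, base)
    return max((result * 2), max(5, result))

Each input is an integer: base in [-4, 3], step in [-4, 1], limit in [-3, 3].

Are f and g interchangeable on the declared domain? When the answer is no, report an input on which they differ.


Changes here: comparison usage differs; and boolean connective usage differs; the full 336-point sweep finds no disagreement.
verdict: equivalent


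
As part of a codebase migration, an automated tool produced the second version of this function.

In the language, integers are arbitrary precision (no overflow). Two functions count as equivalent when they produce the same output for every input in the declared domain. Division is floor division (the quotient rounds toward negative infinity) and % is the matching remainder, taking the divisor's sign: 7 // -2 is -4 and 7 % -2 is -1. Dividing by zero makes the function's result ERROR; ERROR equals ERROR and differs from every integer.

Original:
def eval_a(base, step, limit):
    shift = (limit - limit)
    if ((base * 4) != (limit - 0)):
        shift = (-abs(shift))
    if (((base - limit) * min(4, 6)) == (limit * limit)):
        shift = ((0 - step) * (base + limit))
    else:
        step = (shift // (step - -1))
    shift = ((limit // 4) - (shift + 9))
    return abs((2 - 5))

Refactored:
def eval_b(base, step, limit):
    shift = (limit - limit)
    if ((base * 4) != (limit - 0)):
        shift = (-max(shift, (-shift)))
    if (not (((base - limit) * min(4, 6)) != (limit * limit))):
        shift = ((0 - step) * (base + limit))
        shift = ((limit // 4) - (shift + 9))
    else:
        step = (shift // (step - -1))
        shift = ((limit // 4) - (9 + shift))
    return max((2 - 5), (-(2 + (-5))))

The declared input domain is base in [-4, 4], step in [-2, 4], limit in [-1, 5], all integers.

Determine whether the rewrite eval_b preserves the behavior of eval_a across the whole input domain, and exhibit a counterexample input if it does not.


Comparing the listings, the differences include: arithmetic usage differs; constant usage differs; boolean connective usage differs; comparison usage differs; statement counts differ; min/max/abs usage differs.
Tracing base=-2, step=3, limit=-1: eval_a: shift becomes 0; next ((base * 4) != (limit - 0)) evaluates to true; next shift becomes 0; next (((base - limit) * min(4, 6)) == (limit * limit)) evaluates to false; next step becomes 0; next shift becomes -10; next final value 3 | eval_b: shift becomes 0; next ((base * 4) != (limit - 0)) evaluates to true; next shift becomes 0; next (not (((base - limit) * min(4, 6)) != (limit * limit))) evaluates to false; next step becomes 0; next shift becomes -10; next final value 3 — matching result 3.
An exhaustive pass over the 441 declared inputs shows identical outputs.
verdict: equivalent


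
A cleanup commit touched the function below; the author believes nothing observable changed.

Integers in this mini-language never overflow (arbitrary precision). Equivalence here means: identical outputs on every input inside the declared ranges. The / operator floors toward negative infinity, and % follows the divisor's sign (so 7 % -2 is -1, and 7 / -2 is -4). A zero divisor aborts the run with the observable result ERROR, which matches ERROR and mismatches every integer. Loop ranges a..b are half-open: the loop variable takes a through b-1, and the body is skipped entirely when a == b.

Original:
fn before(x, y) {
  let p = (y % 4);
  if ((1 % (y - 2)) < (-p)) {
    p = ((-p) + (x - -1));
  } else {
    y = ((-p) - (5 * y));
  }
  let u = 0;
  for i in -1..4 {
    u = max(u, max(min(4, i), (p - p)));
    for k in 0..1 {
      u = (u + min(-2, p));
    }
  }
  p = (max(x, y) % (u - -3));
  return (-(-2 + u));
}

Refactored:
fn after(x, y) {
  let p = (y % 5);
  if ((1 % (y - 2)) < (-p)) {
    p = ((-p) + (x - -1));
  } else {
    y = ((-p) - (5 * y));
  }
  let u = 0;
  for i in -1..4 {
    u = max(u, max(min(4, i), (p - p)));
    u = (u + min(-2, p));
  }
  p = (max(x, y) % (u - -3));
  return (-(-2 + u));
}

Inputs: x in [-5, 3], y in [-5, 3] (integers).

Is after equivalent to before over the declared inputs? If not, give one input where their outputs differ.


Run the pair on x=-5, y=-5.
before: p becomes 3; next ((1 % (y - 2)) < (-p)) evaluates to true; next p becomes -7; next u becomes 0; next at i=-1:; next u becomes 0; next at k=0:; next u becomes -7; next at i=0:; next u becomes 0; next at k=0:; next u becomes -7; next at i=1:; next u becomes 1; next at k=0:; next u becomes -6; next at i=2:; next u becomes 2; next at k=0:; next u becomes -5; next at i=3:; next u becomes 3; next at k=0:; next u becomes -4; next p becomes 0; next final value 6
after: p becomes 0; next ((1 % (y - 2)) < (-p)) evaluates to true; next p becomes -4; next u becomes 0; next at i=-1:; next u becomes 0; next u becomes -4; next at i=0:; next u becomes 0; next u becomes -4; next at i=1:; next u becomes 1; next u becomes -3; next at i=2:; next u becomes 2; next u becomes -2; next at i=3:; next u becomes 3; next u becomes -1; next p becomes 1; next final value 3
6 vs 3 — the two versions disagree here.
verdict: not equivalent; witness: x=-5, y=-5


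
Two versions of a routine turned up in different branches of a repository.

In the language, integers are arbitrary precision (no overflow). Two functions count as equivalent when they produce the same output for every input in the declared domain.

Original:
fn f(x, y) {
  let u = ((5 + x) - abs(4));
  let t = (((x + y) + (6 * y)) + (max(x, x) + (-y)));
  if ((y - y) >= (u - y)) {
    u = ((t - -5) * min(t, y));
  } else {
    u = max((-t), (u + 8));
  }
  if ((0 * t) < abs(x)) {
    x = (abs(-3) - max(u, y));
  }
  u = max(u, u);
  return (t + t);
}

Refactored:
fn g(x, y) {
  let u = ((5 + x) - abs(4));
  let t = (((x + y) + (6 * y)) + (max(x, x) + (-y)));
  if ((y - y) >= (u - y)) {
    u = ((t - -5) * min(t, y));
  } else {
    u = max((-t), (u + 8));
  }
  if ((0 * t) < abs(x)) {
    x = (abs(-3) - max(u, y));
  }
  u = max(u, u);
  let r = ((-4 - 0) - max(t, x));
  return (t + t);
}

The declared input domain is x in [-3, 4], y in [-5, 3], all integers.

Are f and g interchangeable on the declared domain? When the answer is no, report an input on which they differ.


This is a faithful refactor — min/max/abs usage differs, plus arithmetic usage differs, plus constant usage differs, plus statement counts differ, plus local variable names differ, but the computed results match everywhere.
One worked example (x=0, y=3) — f: u = 1; t = 18; ((y - y) >= (u - y)) -> true; u = 69; ((0 * t) < abs(x)) -> false; u = 69; return 36; g: u = 1; t = 18; ((y - y) >= (u - y)) -> true; u = 69; ((0 * t) < abs(x)) -> false; u = 69; r = -22; return 36; agreement on 36.
An exhaustive pass over the 72 declared inputs shows identical outputs.
verdict: equivalent


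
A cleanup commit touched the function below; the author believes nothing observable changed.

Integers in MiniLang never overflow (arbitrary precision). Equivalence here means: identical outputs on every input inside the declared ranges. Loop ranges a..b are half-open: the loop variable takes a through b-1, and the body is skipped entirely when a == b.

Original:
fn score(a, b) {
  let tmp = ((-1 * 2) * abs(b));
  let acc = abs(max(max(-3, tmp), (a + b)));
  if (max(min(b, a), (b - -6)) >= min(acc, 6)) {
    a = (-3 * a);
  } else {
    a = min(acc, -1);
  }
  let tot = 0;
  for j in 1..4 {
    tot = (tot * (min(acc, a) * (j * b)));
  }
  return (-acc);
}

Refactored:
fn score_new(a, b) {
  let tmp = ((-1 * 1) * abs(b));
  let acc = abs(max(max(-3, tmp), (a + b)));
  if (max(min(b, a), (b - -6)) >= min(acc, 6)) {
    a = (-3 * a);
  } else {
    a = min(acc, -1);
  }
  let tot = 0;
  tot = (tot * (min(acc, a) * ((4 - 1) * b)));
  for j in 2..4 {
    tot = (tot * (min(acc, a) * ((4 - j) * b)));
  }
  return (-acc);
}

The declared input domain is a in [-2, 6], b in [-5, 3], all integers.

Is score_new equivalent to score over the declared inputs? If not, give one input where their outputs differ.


Consider the input a=-2, b=-2.
score: tmp=-4, then acc=3, then (max(min(b, a), (b - -6)) >= min(acc, 6)) is true, then a=6, then tot=0, then (j=1), then tot=0, then (j=2), then tot=0, then (j=3), then tot=0, then returns -3
score_new: tmp=-2, then acc=2, then (max(min(b, a), (b - -6)) >= min(acc, 6)) is true, then a=6, then tot=0, then tot=0, then (j=2), then tot=0, then (j=3), then tot=0, then returns -2
-3 != -2, so the rewrite changes behavior.
verdict: not equivalent; witness: a=-2, b=-2


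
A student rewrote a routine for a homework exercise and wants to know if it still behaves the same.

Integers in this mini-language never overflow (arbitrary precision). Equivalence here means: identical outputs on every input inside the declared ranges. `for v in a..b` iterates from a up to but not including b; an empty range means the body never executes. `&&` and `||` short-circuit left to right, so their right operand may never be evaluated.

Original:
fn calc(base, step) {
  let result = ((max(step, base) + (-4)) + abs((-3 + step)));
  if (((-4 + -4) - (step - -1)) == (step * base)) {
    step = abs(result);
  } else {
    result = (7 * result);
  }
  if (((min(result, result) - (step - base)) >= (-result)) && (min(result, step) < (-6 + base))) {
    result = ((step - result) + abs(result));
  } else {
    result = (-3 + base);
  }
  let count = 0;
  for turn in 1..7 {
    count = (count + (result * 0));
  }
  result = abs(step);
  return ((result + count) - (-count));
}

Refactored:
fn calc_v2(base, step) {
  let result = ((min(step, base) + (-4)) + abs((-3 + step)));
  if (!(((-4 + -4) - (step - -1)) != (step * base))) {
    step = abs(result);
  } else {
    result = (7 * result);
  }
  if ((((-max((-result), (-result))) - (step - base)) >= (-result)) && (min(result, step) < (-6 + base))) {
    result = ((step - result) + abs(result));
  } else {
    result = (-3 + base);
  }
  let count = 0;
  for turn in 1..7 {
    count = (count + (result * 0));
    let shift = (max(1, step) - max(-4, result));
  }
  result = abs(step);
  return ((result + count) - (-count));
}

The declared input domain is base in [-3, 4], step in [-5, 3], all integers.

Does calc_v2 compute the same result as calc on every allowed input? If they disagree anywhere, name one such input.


Evaluate both at base=2, step=-3.
calc: result := 4 | (((-4 + -4) - (step - -1)) == (step * base)): true | step := 4 | (((min(result, result) - (step - base)) >= (-result)) && (min(result, step) < (-6 + base))): false | result := -1 | count := 0 | iter turn=1: | count := 0 | iter turn=2: | count := 0 | iter turn=3: | count := 0 | iter turn=4: | count := 0 | iter turn=5: | count := 0 | iter turn=6: | count := 0 | result := 4 | result 4
calc_v2: result := -1 | (!(((-4 + -4) - (step - -1)) != (step * base))): true | step := 1 | ((((-max((-result), (-result))) - (step - base)) >= (-result)) && (min(result, step) < (-6 + base))): false | result := -1 | count := 0 | iter turn=1: | count := 0 | shift := 2 | iter turn=2: | count := 0 | shift := 2 | iter turn=3: | count := 0 | shift := 2 | iter turn=4: | count := 0 | shift := 2 | iter turn=5: | count := 0 | shift := 2 | iter turn=6: | count := 0 | shift := 2 | result := 1 | result 1
4 and 1 differ, so these are not the same function on this domain.
verdict: not equivalent; witness: base=2, step=-3


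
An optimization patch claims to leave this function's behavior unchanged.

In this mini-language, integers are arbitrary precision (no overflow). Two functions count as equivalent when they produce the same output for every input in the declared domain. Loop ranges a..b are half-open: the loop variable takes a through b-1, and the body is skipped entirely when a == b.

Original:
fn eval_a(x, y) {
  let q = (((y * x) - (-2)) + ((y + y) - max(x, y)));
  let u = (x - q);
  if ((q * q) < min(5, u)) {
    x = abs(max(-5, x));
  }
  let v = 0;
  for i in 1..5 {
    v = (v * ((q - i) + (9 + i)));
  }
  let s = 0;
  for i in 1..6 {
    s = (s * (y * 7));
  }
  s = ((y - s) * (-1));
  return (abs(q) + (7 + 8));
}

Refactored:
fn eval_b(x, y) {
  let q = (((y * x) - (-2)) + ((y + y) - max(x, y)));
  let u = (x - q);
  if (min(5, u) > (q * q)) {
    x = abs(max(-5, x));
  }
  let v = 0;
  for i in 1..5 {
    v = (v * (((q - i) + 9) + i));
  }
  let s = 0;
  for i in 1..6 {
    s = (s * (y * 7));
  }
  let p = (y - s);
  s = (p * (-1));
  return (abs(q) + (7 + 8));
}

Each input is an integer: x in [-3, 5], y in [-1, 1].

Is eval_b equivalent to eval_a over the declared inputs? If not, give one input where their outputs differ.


Although comparison usage differs, plus statement counts differ, plus local variable names differ, 27/27 inputs agree.
verdict: equivalent


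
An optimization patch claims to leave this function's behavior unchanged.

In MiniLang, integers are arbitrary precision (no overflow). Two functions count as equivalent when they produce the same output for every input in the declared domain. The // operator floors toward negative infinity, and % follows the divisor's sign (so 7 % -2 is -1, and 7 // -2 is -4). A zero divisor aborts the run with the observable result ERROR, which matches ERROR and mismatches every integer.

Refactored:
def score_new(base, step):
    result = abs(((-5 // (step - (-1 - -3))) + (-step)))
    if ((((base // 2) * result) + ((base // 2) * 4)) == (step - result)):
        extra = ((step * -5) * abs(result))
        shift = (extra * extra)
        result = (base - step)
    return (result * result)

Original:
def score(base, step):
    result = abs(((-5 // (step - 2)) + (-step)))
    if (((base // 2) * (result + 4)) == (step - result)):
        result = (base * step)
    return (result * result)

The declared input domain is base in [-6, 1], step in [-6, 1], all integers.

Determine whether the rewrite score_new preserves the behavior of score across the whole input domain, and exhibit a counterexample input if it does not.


Evaluate both at base=-2, step=-4.
score: result becomes 4; next (((base // 2) * (result + 4)) == (step - result)) evaluates to true; next result becomes 8; next final value 64
score_new: result becomes 4; next ((((base // 2) * result) + ((base // 2) * 4)) == (step - result)) evaluates to true; next extra becomes 80; next shift becomes 6400; next result becomes 2; next final value 4
64 != 4, so the rewrite changes behavior.
verdict: not equivalent; witness: base=-2, step=-4


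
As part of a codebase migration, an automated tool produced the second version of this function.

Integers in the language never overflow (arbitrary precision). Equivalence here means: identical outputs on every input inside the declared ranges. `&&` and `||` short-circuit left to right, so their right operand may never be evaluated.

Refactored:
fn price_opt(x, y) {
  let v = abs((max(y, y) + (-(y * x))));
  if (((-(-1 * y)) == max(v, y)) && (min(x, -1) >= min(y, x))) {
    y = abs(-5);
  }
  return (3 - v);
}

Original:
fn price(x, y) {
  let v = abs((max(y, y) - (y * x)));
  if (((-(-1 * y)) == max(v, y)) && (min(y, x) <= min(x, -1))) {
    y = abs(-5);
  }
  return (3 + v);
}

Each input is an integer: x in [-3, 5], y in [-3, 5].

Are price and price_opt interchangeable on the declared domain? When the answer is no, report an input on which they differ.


These are not equivalent — on x=-3, y=-3 the outputs split (15 vs -9).
price: v = 12; (((-(-1 * y)) == max(v, y)) && (min(y, x) <= min(x, -1))) -> false; return 15
price_opt: v = 12; (((-(-1 * y)) == max(v, y)) && (min(x, -1) >= min(y, x))) -> false; return -9
verdict: not equivalent; witness: x=-3, y=-3


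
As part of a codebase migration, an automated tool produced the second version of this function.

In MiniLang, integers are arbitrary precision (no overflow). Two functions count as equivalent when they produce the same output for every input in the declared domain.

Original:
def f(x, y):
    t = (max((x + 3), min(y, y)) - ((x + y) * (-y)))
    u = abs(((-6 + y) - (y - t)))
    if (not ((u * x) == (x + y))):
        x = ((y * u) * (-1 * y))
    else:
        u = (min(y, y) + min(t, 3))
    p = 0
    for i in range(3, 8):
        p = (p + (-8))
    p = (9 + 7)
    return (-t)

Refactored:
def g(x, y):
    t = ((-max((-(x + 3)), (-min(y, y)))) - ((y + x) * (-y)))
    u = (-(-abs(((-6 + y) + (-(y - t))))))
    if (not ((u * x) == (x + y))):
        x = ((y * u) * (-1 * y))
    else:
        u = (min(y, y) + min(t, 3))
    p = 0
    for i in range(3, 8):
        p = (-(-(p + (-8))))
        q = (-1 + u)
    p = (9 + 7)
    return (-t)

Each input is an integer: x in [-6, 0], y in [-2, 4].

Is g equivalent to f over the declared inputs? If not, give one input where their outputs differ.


x=-6, y=-2 yields -14 from f but -13 from g.
verdict: not equivalent; witness: x=-6, y=-2


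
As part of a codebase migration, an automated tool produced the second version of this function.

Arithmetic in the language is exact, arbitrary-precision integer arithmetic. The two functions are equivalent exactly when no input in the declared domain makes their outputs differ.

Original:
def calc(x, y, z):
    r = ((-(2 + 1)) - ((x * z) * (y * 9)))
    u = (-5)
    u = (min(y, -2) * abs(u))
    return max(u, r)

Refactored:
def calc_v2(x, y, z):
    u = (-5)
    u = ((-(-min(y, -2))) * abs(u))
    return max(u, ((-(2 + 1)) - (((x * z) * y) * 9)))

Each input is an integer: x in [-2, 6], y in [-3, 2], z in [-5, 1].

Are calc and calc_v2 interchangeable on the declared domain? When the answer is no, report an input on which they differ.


The two are interchangeable: statement counts differ; local variable names differ, and every declared input agrees.
As a probe, take x=0, y=-2, z=-3: calc runs r=-3, then u=-5, then u=-10, then returns -3; calc_v2 runs u=-5, then u=-10, then returns -3; both end at -3.
An exhaustive pass over the 378 declared inputs shows identical outputs.
verdict: equivalent


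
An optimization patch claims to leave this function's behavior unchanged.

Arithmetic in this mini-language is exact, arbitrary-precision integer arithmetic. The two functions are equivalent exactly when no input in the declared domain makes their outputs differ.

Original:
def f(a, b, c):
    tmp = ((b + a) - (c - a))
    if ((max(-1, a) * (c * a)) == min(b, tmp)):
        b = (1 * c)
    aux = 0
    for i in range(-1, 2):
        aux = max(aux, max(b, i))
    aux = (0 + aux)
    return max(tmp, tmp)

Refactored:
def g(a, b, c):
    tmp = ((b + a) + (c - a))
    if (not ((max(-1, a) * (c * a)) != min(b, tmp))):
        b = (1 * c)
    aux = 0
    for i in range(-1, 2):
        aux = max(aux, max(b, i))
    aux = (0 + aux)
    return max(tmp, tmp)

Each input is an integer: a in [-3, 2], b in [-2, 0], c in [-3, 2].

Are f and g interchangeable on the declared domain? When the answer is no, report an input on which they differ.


Not equivalent: a=-3, b=-2, c=-2 separates them (-6 vs -4).
f: tmp=-6, then ((max(-1, a) * (c * a)) == min(b, tmp)) is true, then b=-2, then aux=0, then (i=-1), then aux=0, then (i=0), then aux=0, then (i=1), then aux=1, then aux=1, then returns -6
g: tmp=-4, then (not ((max(-1, a) * (c * a)) != min(b, tmp))) is false, then aux=0, then (i=-1), then aux=0, then (i=0), then aux=0, then (i=1), then aux=1, then aux=1, then returns -4
verdict: not equivalent; witness: a=-3, b=-2, c=-2


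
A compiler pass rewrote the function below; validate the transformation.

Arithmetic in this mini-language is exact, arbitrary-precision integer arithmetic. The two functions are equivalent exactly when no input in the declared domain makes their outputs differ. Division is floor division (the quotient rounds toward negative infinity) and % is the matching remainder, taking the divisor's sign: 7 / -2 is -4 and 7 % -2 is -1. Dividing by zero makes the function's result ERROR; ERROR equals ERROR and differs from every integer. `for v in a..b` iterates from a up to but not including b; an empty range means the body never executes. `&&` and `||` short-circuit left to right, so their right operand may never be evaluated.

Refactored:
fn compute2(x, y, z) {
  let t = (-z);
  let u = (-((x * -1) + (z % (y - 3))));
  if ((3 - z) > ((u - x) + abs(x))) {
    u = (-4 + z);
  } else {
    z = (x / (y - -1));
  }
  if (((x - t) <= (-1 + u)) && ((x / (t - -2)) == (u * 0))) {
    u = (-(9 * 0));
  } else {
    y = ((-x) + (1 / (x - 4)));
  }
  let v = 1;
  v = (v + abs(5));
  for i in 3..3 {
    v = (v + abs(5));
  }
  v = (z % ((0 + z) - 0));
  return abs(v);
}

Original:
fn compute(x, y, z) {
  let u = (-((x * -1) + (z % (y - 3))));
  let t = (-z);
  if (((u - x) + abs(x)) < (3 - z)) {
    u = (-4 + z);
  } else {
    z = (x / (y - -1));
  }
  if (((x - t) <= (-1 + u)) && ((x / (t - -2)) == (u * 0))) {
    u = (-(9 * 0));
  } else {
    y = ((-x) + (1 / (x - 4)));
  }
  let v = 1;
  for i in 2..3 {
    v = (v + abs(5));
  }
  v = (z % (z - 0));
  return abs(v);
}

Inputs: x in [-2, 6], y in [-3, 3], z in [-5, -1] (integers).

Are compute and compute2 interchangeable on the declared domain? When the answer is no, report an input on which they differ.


Reading the diff, among the changes: comparison usage differs, statement counts differ, constant usage differs, arithmetic usage differs, loop structure differs, min/max/abs usage differs.
Spot check at x=5, y=-1, z=-2 — compute: u=7, then t=2, then (((u - x) + abs(x)) < (3 - z)) is false, then a zero divisor aborts: ERROR. compute2: t=2, then u=7, then ((3 - z) > ((u - x) + abs(x))) is false, then a zero divisor aborts: ERROR. Both give ERROR.
Checked all 315 inputs in the declared domain: the outputs agree on every one.
verdict: equivalent


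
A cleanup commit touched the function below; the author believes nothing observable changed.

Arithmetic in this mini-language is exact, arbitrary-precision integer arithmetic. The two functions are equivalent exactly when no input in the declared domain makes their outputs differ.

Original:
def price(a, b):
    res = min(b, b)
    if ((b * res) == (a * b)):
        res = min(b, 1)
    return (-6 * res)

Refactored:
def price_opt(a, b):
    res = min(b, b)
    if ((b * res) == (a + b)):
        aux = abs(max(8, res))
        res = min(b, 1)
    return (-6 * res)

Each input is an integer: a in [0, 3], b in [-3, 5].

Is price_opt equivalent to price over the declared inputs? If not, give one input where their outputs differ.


Consider the input a=3, b=3.
price: res=3, then ((b * res) == (a * b)) is true, then res=1, then returns -6
price_opt: res=3, then ((b * res) == (a + b)) is false, then returns -18
-6 and -18 differ, so these are not the same function on this domain.
verdict: not equivalent; witness: a=3, b=3


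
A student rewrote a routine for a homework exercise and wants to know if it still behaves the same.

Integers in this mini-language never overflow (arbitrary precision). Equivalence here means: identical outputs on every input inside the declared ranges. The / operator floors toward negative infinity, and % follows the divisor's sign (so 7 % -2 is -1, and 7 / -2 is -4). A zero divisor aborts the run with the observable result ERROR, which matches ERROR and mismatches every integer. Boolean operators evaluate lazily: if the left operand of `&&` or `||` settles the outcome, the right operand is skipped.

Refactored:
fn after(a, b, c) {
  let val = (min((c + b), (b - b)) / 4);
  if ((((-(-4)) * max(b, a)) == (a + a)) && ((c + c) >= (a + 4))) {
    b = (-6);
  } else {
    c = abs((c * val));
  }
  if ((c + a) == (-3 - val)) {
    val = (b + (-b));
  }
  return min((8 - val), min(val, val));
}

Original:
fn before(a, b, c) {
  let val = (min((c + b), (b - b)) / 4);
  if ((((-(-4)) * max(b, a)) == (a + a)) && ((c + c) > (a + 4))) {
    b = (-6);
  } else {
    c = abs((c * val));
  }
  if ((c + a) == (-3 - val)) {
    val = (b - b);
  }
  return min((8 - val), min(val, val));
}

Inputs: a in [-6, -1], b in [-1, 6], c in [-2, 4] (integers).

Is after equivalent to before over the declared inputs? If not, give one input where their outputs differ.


The one real change (`((c + c) > (a + 4))` became `((c + c) >= (a + 4))`) has no effect anywhere in the declared ranges.
One worked example (a=-3, b=4, c=3) — before: val=0, then ((((-(-4)) * max(b, a)) == (a + a)) && ((c + c) > (a + 4))) is false, then c=0, then ((c + a) == (-3 - val)) is true, then val=0, then returns 0; after: val=0, then ((((-(-4)) * max(b, a)) == (a + a)) && ((c + c) >= (a + 4))) is false, then c=0, then ((c + a) == (-3 - val)) is true, then val=0, then returns 0; agreement on 0.
Sweeping the whole domain (336 inputs) finds no disagreement.
verdict: equivalent


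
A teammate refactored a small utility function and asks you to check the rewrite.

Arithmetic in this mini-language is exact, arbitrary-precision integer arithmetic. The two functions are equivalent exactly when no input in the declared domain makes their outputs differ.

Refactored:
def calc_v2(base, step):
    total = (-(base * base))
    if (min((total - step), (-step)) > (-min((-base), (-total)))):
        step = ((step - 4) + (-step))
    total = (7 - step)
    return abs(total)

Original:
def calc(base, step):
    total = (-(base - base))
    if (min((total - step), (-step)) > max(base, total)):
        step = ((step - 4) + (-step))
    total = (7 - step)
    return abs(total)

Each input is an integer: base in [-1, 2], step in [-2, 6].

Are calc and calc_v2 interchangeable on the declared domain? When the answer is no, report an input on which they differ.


The rewrite breaks on base=1, step=-2, where the results are 11 and 9.
calc: total becomes 0; next (min((total - step), (-step)) > max(base, total)) evaluates to true; next step becomes -4; next total becomes 11; next final value 11
calc_v2: total becomes -1; next (min((total - step), (-step)) > (-min((-base), (-total)))) evaluates to false; next total becomes 9; next final value 9
verdict: not equivalent; witness: base=1, step=-2


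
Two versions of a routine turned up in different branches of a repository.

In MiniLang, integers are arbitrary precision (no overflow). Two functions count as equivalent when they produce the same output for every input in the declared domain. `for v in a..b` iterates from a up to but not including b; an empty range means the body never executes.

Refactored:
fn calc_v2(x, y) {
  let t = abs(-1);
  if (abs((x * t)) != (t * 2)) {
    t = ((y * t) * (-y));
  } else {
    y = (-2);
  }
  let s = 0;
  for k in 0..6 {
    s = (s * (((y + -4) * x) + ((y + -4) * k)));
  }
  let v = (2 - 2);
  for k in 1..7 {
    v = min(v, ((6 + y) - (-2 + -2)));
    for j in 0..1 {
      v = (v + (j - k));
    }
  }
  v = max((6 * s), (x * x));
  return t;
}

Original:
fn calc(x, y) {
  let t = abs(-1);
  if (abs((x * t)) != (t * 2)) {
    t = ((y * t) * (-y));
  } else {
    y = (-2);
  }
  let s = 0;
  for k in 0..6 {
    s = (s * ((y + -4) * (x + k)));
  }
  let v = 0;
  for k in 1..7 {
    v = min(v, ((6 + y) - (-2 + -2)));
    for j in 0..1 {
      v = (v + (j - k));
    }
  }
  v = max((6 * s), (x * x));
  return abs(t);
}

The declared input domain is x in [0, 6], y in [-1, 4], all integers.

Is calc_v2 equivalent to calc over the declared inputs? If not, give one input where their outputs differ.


These are not equivalent — on x=0, y=-1 the outputs split (1 vs -1).
calc: t becomes 1; next (abs((x * t)) != (t * 2)) evaluates to true; next t becomes -1; next s becomes 0; next at k=0:; next s becomes 0; next at k=1:; next s becomes 0; next at k=2:; next s becomes 0; next at k=3:; next s becomes 0; next at k=4:; next s becomes 0; next at k=5:; next s becomes 0; next v becomes 0; next at k=1:; next v becomes 0; next at j=0:; next v becomes -1; next at k=2:; next v becomes -1; next at j=0:; next v becomes -3; next at k=3:; next v becomes -3; next at j=0:; next v becomes -6; next at k=4:; next v becomes -6; next at j=0:; next v becomes -10; next at k=5:; next v becomes -10; next at j=0:; next v becomes -15; next at k=6:; next v becomes -15; next at j=0:; next v becomes -21; next v becomes 0; next final value 1
calc_v2: t becomes 1; next (abs((x * t)) != (t * 2)) evaluates to true; next t becomes -1; next s becomes 0; next at k=0:; next s becomes 0; next at k=1:; next s becomes 0; next at k=2:; next s becomes 0; next at k=3:; next s becomes 0; next at k=4:; next s becomes 0; next at k=5:; next s becomes 0; next v becomes 0; next at k=1:; next v becomes 0; next at j=0:; next v becomes -1; next at k=2:; next v becomes -1; next at j=0:; next v becomes -3; next at k=3:; next v becomes -3; next at j=0:; next v becomes -6; next at k=4:; next v becomes -6; next at j=0:; next v becomes -10; next at k=5:; next v becomes -10; next at j=0:; next v becomes -15; next at k=6:; next v becomes -15; next at j=0:; next v becomes -21; next v becomes 0; next final value -1
verdict: not equivalent; witness: x=0, y=-1


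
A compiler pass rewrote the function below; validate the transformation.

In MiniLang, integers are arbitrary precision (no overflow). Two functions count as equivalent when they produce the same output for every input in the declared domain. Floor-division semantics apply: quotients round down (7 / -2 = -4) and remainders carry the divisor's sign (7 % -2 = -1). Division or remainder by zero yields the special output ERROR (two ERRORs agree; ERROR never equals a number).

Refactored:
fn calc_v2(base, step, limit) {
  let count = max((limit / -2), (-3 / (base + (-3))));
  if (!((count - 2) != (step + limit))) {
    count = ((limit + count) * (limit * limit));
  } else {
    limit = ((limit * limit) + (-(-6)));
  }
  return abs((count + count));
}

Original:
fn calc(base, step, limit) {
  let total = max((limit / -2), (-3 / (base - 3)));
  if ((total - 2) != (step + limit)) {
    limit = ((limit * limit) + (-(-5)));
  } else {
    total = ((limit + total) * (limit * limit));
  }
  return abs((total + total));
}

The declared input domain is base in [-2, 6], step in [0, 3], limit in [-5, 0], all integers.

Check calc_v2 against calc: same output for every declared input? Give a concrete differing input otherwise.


Equivalent. Although `-5` became `-6`, no input in the stated domain can expose it.
Every one of the 216 inputs gives matching results.
One worked example (base=-1, step=3, limit=0) — calc: total := 0 | ((total - 2) != (step + limit)): true | limit := 5 | result 0; calc_v2: count := 0 | (!((count - 2) != (step + limit))): false | limit := 6 | result 0; agreement on 0.
verdict: equivalent


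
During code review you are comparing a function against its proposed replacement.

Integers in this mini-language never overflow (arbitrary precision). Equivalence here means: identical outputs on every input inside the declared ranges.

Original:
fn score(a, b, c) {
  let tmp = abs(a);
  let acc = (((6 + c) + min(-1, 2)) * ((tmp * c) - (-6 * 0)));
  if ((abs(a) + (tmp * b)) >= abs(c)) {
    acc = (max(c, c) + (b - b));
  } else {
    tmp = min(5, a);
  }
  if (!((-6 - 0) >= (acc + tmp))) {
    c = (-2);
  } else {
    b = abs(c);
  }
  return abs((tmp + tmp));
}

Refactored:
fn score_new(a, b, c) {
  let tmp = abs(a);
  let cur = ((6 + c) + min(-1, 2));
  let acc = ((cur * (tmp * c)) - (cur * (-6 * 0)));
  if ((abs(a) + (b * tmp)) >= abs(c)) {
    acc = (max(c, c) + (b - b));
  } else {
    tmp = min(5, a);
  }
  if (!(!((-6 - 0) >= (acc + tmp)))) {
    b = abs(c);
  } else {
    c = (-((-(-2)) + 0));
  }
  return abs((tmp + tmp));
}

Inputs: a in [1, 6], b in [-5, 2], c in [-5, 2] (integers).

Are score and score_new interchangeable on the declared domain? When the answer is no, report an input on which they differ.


This is a faithful refactor — boolean connective usage differs; constant usage differs; arithmetic usage differs; statement counts differ; local variable names differ, but the computed results match everywhere.
As a probe, take a=5, b=-1, c=-2: score runs tmp = 5; acc = -30; ((abs(a) + (tmp * b)) >= abs(c)) -> false; tmp = 5; (!((-6 - 0) >= (acc + tmp))) -> false; b = 2; return 10; score_new runs tmp = 5; cur = 3; acc = -30; ((abs(a) + (b * tmp)) >= abs(c)) -> false; tmp = 5; (!(!((-6 - 0) >= (acc + tmp)))) -> true; b = 2; return 10; both end at 10.
Checked all 384 inputs in the declared domain: the outputs agree on every one.
verdict: equivalent
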